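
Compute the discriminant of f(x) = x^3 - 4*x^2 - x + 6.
Δ = 1016

For x^3 + a x^2 + b x + c the discriminant is Δ = 18 a b c - 4 a^3 c + a^2 b^2 - 4 b^3 - 27 c^2.
Plug a = -4, b = -1, c = 6:
  18*(-4)*(-1)*(6) - 4*(-4)^3*(6) + (-4)^2*(-1)^2 - 4*(-1)^3 - 27*(6)^2
  = 432 + (1536) + 16 + (4) + (-972)
  = 1016.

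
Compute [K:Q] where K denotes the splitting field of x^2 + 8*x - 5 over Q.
[K:Q] = 2

The discriminant of x^2 + (8)*x + (-5) is b^2 - 4c = 64 - (-20) = 84. Since 84 is not a perfect square in Q, the polynomial is irreducible over Q. Its two roots generate a degree-2 extension, so [K:Q] = 2.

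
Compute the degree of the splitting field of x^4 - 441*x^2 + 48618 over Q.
[K:Q] = 4

f factors as (x^2 - 219)(x^2 - 222); the splitting field is K = Q(sqrt(219), sqrt(222)). Since 219, 222, and 48618 are all non-squares in Q, the three subfields Q(sqrt(219)), Q(sqrt(222)), Q(sqrt(48618)) are distinct degree-2 extensions, so [K:Q] = 4 (Klein four Galois group).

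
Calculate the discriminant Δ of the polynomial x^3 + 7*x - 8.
Δ = -3100

For a depressed cubic x^3 + p x + q the discriminant is Δ = -4 p^3 - 27 q^2 = -4*(7)^3 - 27*(-8)^2 = -1372 - 1728 = -3100.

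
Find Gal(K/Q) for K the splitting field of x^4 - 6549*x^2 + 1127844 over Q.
Gal(K/Q) = Z/2Z (cyclic of order 2)

f factors as (x^2 - 6372)(x^2 - 177), so the splitting field is K = Q(sqrt(6372), sqrt(177)). The squarefree part of 6372 is 177 and the squarefree part of 177 is also 177, so sqrt(6372) and sqrt(177) are both rational multiples of sqrt(177). Hence Q(sqrt(6372)) = Q(sqrt(177)) = Q(sqrt(177)), and the splitting field collapses to a single degree-2 extension with Galois group Z/2Z.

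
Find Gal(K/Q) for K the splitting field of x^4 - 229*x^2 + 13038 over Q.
Gal(K/Q) = V_4 (Klein four-group, Z/2Z × Z/2Z)

f factors as (x^2 - 106)(x^2 - 123), so the splitting field is K = Q(sqrt(106), sqrt(123)). The elements 106, 123, 13038 are all non-squares in Q, so sqrt(106) and sqrt(123) generate independent quadratic extensions. Thus [K:Q] = 4 and Gal(K/Q) is generated by the two order-2 automorphisms sqrt(106) ↦ -sqrt(106) and sqrt(123) ↦ -sqrt(123), giving V_4.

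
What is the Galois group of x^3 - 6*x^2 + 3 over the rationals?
Gal(K/Q) = S_3 (symmetric group of order 6)

Compute the discriminant of x^3 + (-6)*x^2 + (0)*x + (3): Δ = 2349. Since Δ is not a rational square, the Galois group is not contained in A_3; it must be the full S_3 (irreducibility of the cubic rules out anything smaller).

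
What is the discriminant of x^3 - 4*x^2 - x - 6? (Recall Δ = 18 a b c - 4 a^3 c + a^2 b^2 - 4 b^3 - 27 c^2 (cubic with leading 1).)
Δ = -2920

For x^3 + a x^2 + b x + c the discriminant is Δ = 18 a b c - 4 a^3 c + a^2 b^2 - 4 b^3 - 27 c^2.
Plug a = -4, b = -1, c = -6:
  18*(-4)*(-1)*(-6) - 4*(-4)^3*(-6) + (-4)^2*(-1)^2 - 4*(-1)^3 - 27*(-6)^2
  = -432 + (-1536) + 16 + (4) + (-972)
  = -2920.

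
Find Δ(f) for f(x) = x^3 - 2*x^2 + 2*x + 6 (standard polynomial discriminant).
Δ = -1228

For x^3 + a x^2 + b x + c the discriminant is Δ = 18 a b c - 4 a^3 c + a^2 b^2 - 4 b^3 - 27 c^2.
Plug a = -2, b = 2, c = 6:
  18*(-2)*(2)*(6) - 4*(-2)^3*(6) + (-2)^2*(2)^2 - 4*(2)^3 - 27*(6)^2
  = -432 + (192) + 16 + (-32) + (-972)
  = -1228.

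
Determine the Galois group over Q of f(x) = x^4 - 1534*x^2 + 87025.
Gal(K/Q) = Z/2Z (cyclic of order 2)

f factors as (x^2 - 1475)(x^2 - 59), so the splitting field is K = Q(sqrt(1475), sqrt(59)). The squarefree part of 1475 is 59 and the squarefree part of 59 is also 59, so sqrt(1475) and sqrt(59) are both rational multiples of sqrt(59). Hence Q(sqrt(1475)) = Q(sqrt(59)) = Q(sqrt(59)), and the splitting field collapses to a single degree-2 extension with Galois group Z/2Z.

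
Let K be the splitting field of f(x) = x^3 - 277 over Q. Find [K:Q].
[K:Q] = 6

x^3 - 277 has one real root r = 277^(1/3) and two complex roots r*zeta_3, r*zeta_3^2 where zeta_3 = e^(2*pi*i/3). The splitting field is Q(r, zeta_3). [Q(r):Q] = 3 and [Q(zeta_3):Q] = 2 with gcd = 1, so [Q(r, zeta_3):Q] = 3 * 2 = 6.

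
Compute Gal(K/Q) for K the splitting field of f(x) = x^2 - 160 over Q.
Gal(K/Q) = Z/2Z (cyclic of order 2)

x^2 - 160 is irreducible over Q since 160 is not a rational square. The splitting field Q(sqrt(160)) has degree 2 over Q, and its unique nontrivial automorphism is sqrt(160) ↦ -sqrt(160). Hence Gal(Q(sqrt(160))/Q) = Z/2Z.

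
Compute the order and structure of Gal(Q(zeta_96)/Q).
|Gal(Q(zeta_96)/Q)| = phi(96) = 32; group ≅ (Z/96Z)^* ≅ Z/2Z × Z/2Z × Z/8Z

The n-th cyclotomic polynomial Φ_96(x) is the minimal polynomial of zeta_96 over Q and has degree phi(96) = 32. So Q(zeta_96) is a degree-32 Galois extension with Galois group (Z/96Z)^*. By CRT, (Z/96Z)^* ≅ (Z/32Z)^* × (Z/3Z)^*. Each prime-power unit group is (Z/32Z)^* ≅ Z/2Z × Z/8Z; (Z/3Z)^* ≅ Z/2Z. Hence Gal(Q(zeta_96)/Q) ≅ Z/2Z × Z/2Z × Z/8Z.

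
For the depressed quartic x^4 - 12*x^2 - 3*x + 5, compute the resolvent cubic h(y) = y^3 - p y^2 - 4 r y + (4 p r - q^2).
h(y) = y^3 + 12*y^2 - 20*y - 249

Identify coefficients: p = -12, q = -3, r = 5.
Plug into h(y) = y^3 - p y^2 - 4 r y + (4 p r - q^2):
  h(y) = y^3 - (-12) y^2 - 4*(5) y + (4*(-12)*(5) - (-3)^2)
       = y^3 + (12) y^2 + (-20) y + (-249).
Simplifying: h(y) = y^3 + 12*y^2 - 20*y - 249.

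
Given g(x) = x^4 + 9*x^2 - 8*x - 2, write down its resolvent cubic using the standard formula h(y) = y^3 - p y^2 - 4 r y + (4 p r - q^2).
h(y) = y^3 - 9*y^2 + 8*y - 136

Identify coefficients: p = 9, q = -8, r = -2.
Plug into h(y) = y^3 - p y^2 - 4 r y + (4 p r - q^2):
  h(y) = y^3 - (9) y^2 - 4*(-2) y + (4*(9)*(-2) - (-8)^2)
       = y^3 + (-9) y^2 + (8) y + (-136).
Simplifying: h(y) = y^3 - 9*y^2 + 8*y - 136.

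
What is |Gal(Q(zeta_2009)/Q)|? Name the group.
|Gal(Q(zeta_2009)/Q)| = phi(2009) = 1680; group ≅ (Z/2009Z)^* ≅ Z/40Z × Z/42Z

The n-th cyclotomic polynomial Φ_2009(x) is the minimal polynomial of zeta_2009 over Q and has degree phi(2009) = 1680. So Q(zeta_2009) is a degree-1680 Galois extension with Galois group (Z/2009Z)^*. By CRT, (Z/2009Z)^* ≅ (Z/49Z)^* × (Z/41Z)^*. Each prime-power unit group is (Z/49Z)^* ≅ Z/42Z; (Z/41Z)^* ≅ Z/40Z. Hence Gal(Q(zeta_2009)/Q) ≅ Z/40Z × Z/42Z.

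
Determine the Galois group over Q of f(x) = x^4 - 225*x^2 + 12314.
Gal(K/Q) = V_4 (Klein four-group, Z/2Z × Z/2Z)

f factors as (x^2 - 94)(x^2 - 131), so the splitting field is K = Q(sqrt(94), sqrt(131)). The elements 94, 131, 12314 are all non-squares in Q, so sqrt(94) and sqrt(131) generate independent quadratic extensions. Thus [K:Q] = 4 and Gal(K/Q) is generated by the two order-2 automorphisms sqrt(94) ↦ -sqrt(94) and sqrt(131) ↦ -sqrt(131), giving V_4.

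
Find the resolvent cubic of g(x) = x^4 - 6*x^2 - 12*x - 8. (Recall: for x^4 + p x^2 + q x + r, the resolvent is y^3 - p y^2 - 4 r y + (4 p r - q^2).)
h(y) = y^3 + 6*y^2 + 32*y + 48

Identify coefficients: p = -6, q = -12, r = -8.
Plug into h(y) = y^3 - p y^2 - 4 r y + (4 p r - q^2):
  h(y) = y^3 - (-6) y^2 - 4*(-8) y + (4*(-6)*(-8) - (-12)^2)
       = y^3 + (6) y^2 + (32) y + (48).
Simplifying: h(y) = y^3 + 6*y^2 + 32*y + 48.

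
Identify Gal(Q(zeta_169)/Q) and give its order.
|Gal(Q(zeta_169)/Q)| = phi(169) = 156; group ≅ (Z/169Z)^* ≅ Z/156Z

The n-th cyclotomic polynomial Φ_169(x) is the minimal polynomial of zeta_169 over Q and has degree phi(169) = 156. So Q(zeta_169) is a degree-156 Galois extension with Galois group (Z/169Z)^*. (Z/169Z)^* is cyclic since 169 is an odd prime power (or 4). Hence Gal(Q(zeta_169)/Q) ≅ Z/156Z.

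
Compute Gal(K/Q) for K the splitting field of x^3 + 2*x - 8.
Gal(K/Q) = S_3 (symmetric group of order 6)

Compute the discriminant of x^3 + (0)*x^2 + (2)*x + (-8): Δ = -1760. Since Δ is not a rational square, the Galois group is not contained in A_3; it must be the full S_3 (irreducibility of the cubic rules out anything smaller).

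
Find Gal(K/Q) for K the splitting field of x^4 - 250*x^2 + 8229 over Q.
Gal(K/Q) = V_4 (Klein four-group, Z/2Z × Z/2Z)

f factors as (x^2 - 39)(x^2 - 211), so the splitting field is K = Q(sqrt(39), sqrt(211)). The elements 39, 211, 8229 are all non-squares in Q, so sqrt(39) and sqrt(211) generate independent quadratic extensions. Thus [K:Q] = 4 and Gal(K/Q) is generated by the two order-2 automorphisms sqrt(39) ↦ -sqrt(39) and sqrt(211) ↦ -sqrt(211), giving V_4.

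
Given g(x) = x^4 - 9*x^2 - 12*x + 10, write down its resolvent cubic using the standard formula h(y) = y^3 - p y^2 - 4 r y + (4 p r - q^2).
h(y) = y^3 + 9*y^2 - 40*y - 504

Identify coefficients: p = -9, q = -12, r = 10.
Plug into h(y) = y^3 - p y^2 - 4 r y + (4 p r - q^2):
  h(y) = y^3 - (-9) y^2 - 4*(10) y + (4*(-9)*(10) - (-12)^2)
       = y^3 + (9) y^2 + (-40) y + (-504).
Simplifying: h(y) = y^3 + 9*y^2 - 40*y - 504.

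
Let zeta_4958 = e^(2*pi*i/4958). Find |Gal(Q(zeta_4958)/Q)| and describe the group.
|Gal(Q(zeta_4958)/Q)| = phi(4958) = 2376; group ≅ (Z/4958Z)^* ≅ Z/36Z × Z/66Z

The n-th cyclotomic polynomial Φ_4958(x) is the minimal polynomial of zeta_4958 over Q and has degree phi(4958) = 2376. So Q(zeta_4958) is a degree-2376 Galois extension with Galois group (Z/4958Z)^*. By CRT, (Z/4958Z)^* ≅ (Z/2Z)^* × (Z/37Z)^* × (Z/67Z)^*. Each prime-power unit group is (Z/2Z)^* ≅ trivial group (order 1); (Z/37Z)^* ≅ Z/36Z; (Z/67Z)^* ≅ Z/66Z. Hence Gal(Q(zeta_4958)/Q) ≅ Z/36Z × Z/66Z.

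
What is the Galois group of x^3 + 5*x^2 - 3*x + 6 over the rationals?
Gal(K/Q) = S_3 (symmetric group of order 6)

Compute the discriminant of x^3 + (5)*x^2 + (-3)*x + (6): Δ = -5259. Since Δ is not a rational square, the Galois group is not contained in A_3; it must be the full S_3 (irreducibility of the cubic rules out anything smaller).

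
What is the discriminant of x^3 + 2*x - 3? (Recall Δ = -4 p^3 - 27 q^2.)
Δ = -275

For a depressed cubic x^3 + p x + q the discriminant is Δ = -4 p^3 - 27 q^2 = -4*(2)^3 - 27*(-3)^2 = -32 - 243 = -275.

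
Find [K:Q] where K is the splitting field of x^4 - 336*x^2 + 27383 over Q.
[K:Q] = 4

f factors as (x^2 - 197)(x^2 - 139); the splitting field is K = Q(sqrt(197), sqrt(139)). Since 197, 139, and 27383 are all non-squares in Q, the three subfields Q(sqrt(197)), Q(sqrt(139)), Q(sqrt(27383)) are distinct degree-2 extensions, so [K:Q] = 4 (Klein four Galois group).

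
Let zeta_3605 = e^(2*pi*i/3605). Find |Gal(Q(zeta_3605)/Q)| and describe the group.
|Gal(Q(zeta_3605)/Q)| = phi(3605) = 2448; group ≅ (Z/3605Z)^* ≅ Z/4Z × Z/6Z × Z/102Z

The n-th cyclotomic polynomial Φ_3605(x) is the minimal polynomial of zeta_3605 over Q and has degree phi(3605) = 2448. So Q(zeta_3605) is a degree-2448 Galois extension with Galois group (Z/3605Z)^*. By CRT, (Z/3605Z)^* ≅ (Z/5Z)^* × (Z/7Z)^* × (Z/103Z)^*. Each prime-power unit group is (Z/5Z)^* ≅ Z/4Z; (Z/7Z)^* ≅ Z/6Z; (Z/103Z)^* ≅ Z/102Z. Hence Gal(Q(zeta_3605)/Q) ≅ Z/4Z × Z/6Z × Z/102Z.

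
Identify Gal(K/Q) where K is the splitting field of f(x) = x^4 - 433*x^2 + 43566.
Gal(K/Q) = V_4 (Klein four-group, Z/2Z × Z/2Z)

f factors as (x^2 - 159)(x^2 - 274), so the splitting field is K = Q(sqrt(159), sqrt(274)). The elements 159, 274, 43566 are all non-squares in Q, so sqrt(159) and sqrt(274) generate independent quadratic extensions. Thus [K:Q] = 4 and Gal(K/Q) is generated by the two order-2 automorphisms sqrt(159) ↦ -sqrt(159) and sqrt(274) ↦ -sqrt(274), giving V_4.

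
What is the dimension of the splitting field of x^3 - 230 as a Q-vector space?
[K:Q] = 6

x^3 - 230 has one real root r = 230^(1/3) and two complex roots r*zeta_3, r*zeta_3^2 where zeta_3 = e^(2*pi*i/3). The splitting field is Q(r, zeta_3). [Q(r):Q] = 3 and [Q(zeta_3):Q] = 2 with gcd = 1, so [Q(r, zeta_3):Q] = 3 * 2 = 6.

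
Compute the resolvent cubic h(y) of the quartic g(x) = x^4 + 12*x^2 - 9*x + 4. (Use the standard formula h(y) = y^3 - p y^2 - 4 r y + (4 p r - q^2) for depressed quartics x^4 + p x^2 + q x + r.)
h(y) = y^3 - 12*y^2 - 16*y + 111

Identify coefficients: p = 12, q = -9, r = 4.
Plug into h(y) = y^3 - p y^2 - 4 r y + (4 p r - q^2):
  h(y) = y^3 - (12) y^2 - 4*(4) y + (4*(12)*(4) - (-9)^2)
       = y^3 + (-12) y^2 + (-16) y + (111).
Simplifying: h(y) = y^3 - 12*y^2 - 16*y + 111.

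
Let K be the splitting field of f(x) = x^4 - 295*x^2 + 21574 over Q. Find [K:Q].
[K:Q] = 4

f factors as (x^2 - 134)(x^2 - 161); the splitting field is K = Q(sqrt(134), sqrt(161)). Since 134, 161, and 21574 are all non-squares in Q, the three subfields Q(sqrt(134)), Q(sqrt(161)), Q(sqrt(21574)) are distinct degree-2 extensions, so [K:Q] = 4 (Klein four Galois group).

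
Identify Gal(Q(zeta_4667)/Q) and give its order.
|Gal(Q(zeta_4667)/Q)| = phi(4667) = 4296; group ≅ (Z/4667Z)^* ≅ Z/12Z × Z/358Z

The n-th cyclotomic polynomial Φ_4667(x) is the minimal polynomial of zeta_4667 over Q and has degree phi(4667) = 4296. So Q(zeta_4667) is a degree-4296 Galois extension with Galois group (Z/4667Z)^*. By CRT, (Z/4667Z)^* ≅ (Z/13Z)^* × (Z/359Z)^*. Each prime-power unit group is (Z/13Z)^* ≅ Z/12Z; (Z/359Z)^* ≅ Z/358Z. Hence Gal(Q(zeta_4667)/Q) ≅ Z/12Z × Z/358Z.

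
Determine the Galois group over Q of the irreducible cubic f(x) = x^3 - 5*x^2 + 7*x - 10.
Gal(K/Q) = S_3 (symmetric group of order 6)

Compute the discriminant of x^3 + (-5)*x^2 + (7)*x + (-10): Δ = -1547. Since Δ is not a rational square, the Galois group is not contained in A_3; it must be the full S_3 (irreducibility of the cubic rules out anything smaller).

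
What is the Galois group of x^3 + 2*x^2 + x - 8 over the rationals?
Gal(K/Q) = S_3 (symmetric group of order 6)

Compute the discriminant of x^3 + (2)*x^2 + (1)*x + (-8): Δ = -1760. Since Δ is not a rational square, the Galois group is not contained in A_3; it must be the full S_3 (irreducibility of the cubic rules out anything smaller).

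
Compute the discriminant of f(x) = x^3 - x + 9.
Δ = -2183

For a depressed cubic x^3 + p x + q the discriminant is Δ = -4 p^3 - 27 q^2 = -4*(-1)^3 - 27*(9)^2 = 4 - 2187 = -2183.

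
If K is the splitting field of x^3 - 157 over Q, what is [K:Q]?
[K:Q] = 6

x^3 - 157 has one real root r = 157^(1/3) and two complex roots r*zeta_3, r*zeta_3^2 where zeta_3 = e^(2*pi*i/3). The splitting field is Q(r, zeta_3). [Q(r):Q] = 3 and [Q(zeta_3):Q] = 2 with gcd = 1, so [Q(r, zeta_3):Q] = 3 * 2 = 6.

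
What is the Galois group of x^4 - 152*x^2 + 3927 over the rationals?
Gal(K/Q) = V_4 (Klein four-group, Z/2Z × Z/2Z)

f factors as (x^2 - 33)(x^2 - 119), so the splitting field is K = Q(sqrt(33), sqrt(119)). The elements 33, 119, 3927 are all non-squares in Q, so sqrt(33) and sqrt(119) generate independent quadratic extensions. Thus [K:Q] = 4 and Gal(K/Q) is generated by the two order-2 automorphisms sqrt(33) ↦ -sqrt(33) and sqrt(119) ↦ -sqrt(119), giving V_4.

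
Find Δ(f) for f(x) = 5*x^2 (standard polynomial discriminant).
Δ = 0

For a quadratic a x^2 + b x + c the discriminant is Δ = b^2 - 4ac = (0)^2 - 4*(5)*(0) = 0 - (0) = 0.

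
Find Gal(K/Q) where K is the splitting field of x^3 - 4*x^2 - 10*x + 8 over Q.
Gal(K/Q) = S_3 (symmetric group of order 6)

Compute the discriminant of x^3 + (-4)*x^2 + (-10)*x + (8): Δ = 11680. Since Δ is not a rational square, the Galois group is not contained in A_3; it must be the full S_3 (irreducibility of the cubic rules out anything smaller).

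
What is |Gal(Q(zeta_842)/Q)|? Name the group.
|Gal(Q(zeta_842)/Q)| = phi(842) = 420; group ≅ (Z/842Z)^* ≅ Z/420Z

The n-th cyclotomic polynomial Φ_842(x) is the minimal polynomial of zeta_842 over Q and has degree phi(842) = 420. So Q(zeta_842) is a degree-420 Galois extension with Galois group (Z/842Z)^*. By CRT, (Z/842Z)^* ≅ (Z/2Z)^* × (Z/421Z)^*. Each prime-power unit group is (Z/2Z)^* ≅ trivial group (order 1); (Z/421Z)^* ≅ Z/420Z. Hence Gal(Q(zeta_842)/Q) ≅ Z/420Z.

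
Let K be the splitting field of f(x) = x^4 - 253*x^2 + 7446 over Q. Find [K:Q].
[K:Q] = 4

f factors as (x^2 - 34)(x^2 - 219); the splitting field is K = Q(sqrt(34), sqrt(219)). Since 34, 219, and 7446 are all non-squares in Q, the three subfields Q(sqrt(34)), Q(sqrt(219)), Q(sqrt(7446)) are distinct degree-2 extensions, so [K:Q] = 4 (Klein four Galois group).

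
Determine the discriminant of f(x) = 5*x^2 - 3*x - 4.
Δ = 89

For a quadratic a x^2 + b x + c the discriminant is Δ = b^2 - 4ac = (-3)^2 - 4*(5)*(-4) = 9 - (-80) = 89.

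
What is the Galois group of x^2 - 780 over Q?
Gal(K/Q) = Z/2Z (cyclic of order 2)

x^2 - 780 is irreducible over Q since 780 is not a rational square. The splitting field Q(sqrt(780)) has degree 2 over Q, and its unique nontrivial automorphism is sqrt(780) ↦ -sqrt(780). Hence Gal(Q(sqrt(780))/Q) = Z/2Z.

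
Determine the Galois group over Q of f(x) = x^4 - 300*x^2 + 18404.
Gal(K/Q) = V_4 (Klein four-group, Z/2Z × Z/2Z)

f factors as (x^2 - 86)(x^2 - 214), so the splitting field is K = Q(sqrt(86), sqrt(214)). The elements 86, 214, 18404 are all non-squares in Q, so sqrt(86) and sqrt(214) generate independent quadratic extensions. Thus [K:Q] = 4 and Gal(K/Q) is generated by the two order-2 automorphisms sqrt(86) ↦ -sqrt(86) and sqrt(214) ↦ -sqrt(214), giving V_4.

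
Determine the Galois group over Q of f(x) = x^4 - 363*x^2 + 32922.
Gal(K/Q) = V_4 (Klein four-group, Z/2Z × Z/2Z)

f factors as (x^2 - 177)(x^2 - 186), so the splitting field is K = Q(sqrt(177), sqrt(186)). The elements 177, 186, 32922 are all non-squares in Q, so sqrt(177) and sqrt(186) generate independent quadratic extensions. Thus [K:Q] = 4 and Gal(K/Q) is generated by the two order-2 automorphisms sqrt(177) ↦ -sqrt(177) and sqrt(186) ↦ -sqrt(186), giving V_4.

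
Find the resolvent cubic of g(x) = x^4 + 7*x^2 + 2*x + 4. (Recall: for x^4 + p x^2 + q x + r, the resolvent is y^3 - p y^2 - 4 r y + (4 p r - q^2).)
h(y) = y^3 - 7*y^2 - 16*y + 108

Identify coefficients: p = 7, q = 2, r = 4.
Plug into h(y) = y^3 - p y^2 - 4 r y + (4 p r - q^2):
  h(y) = y^3 - (7) y^2 - 4*(4) y + (4*(7)*(4) - (2)^2)
       = y^3 + (-7) y^2 + (-16) y + (108).
Simplifying: h(y) = y^3 - 7*y^2 - 16*y + 108.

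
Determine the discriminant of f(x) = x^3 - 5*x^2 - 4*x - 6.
Δ = -5476

For x^3 + a x^2 + b x + c the discriminant is Δ = 18 a b c - 4 a^3 c + a^2 b^2 - 4 b^3 - 27 c^2.
Plug a = -5, b = -4, c = -6:
  18*(-5)*(-4)*(-6) - 4*(-5)^3*(-6) + (-5)^2*(-4)^2 - 4*(-4)^3 - 27*(-6)^2
  = -2160 + (-3000) + 400 + (256) + (-972)
  = -5476.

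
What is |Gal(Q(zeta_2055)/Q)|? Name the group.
|Gal(Q(zeta_2055)/Q)| = phi(2055) = 1088; group ≅ (Z/2055Z)^* ≅ Z/2Z × Z/4Z × Z/136Z

The n-th cyclotomic polynomial Φ_2055(x) is the minimal polynomial of zeta_2055 over Q and has degree phi(2055) = 1088. So Q(zeta_2055) is a degree-1088 Galois extension with Galois group (Z/2055Z)^*. By CRT, (Z/2055Z)^* ≅ (Z/3Z)^* × (Z/5Z)^* × (Z/137Z)^*. Each prime-power unit group is (Z/3Z)^* ≅ Z/2Z; (Z/5Z)^* ≅ Z/4Z; (Z/137Z)^* ≅ Z/136Z. Hence Gal(Q(zeta_2055)/Q) ≅ Z/2Z × Z/4Z × Z/136Z.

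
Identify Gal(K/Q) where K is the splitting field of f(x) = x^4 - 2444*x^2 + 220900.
Gal(K/Q) = Z/2Z (cyclic of order 2)

f factors as (x^2 - 2350)(x^2 - 94), so the splitting field is K = Q(sqrt(2350), sqrt(94)). The squarefree part of 2350 is 94 and the squarefree part of 94 is also 94, so sqrt(2350) and sqrt(94) are both rational multiples of sqrt(94). Hence Q(sqrt(2350)) = Q(sqrt(94)) = Q(sqrt(94)), and the splitting field collapses to a single degree-2 extension with Galois group Z/2Z.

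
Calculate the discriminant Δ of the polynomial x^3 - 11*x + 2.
Δ = 5216

For a depressed cubic x^3 + p x + q the discriminant is Δ = -4 p^3 - 27 q^2 = -4*(-11)^3 - 27*(2)^2 = 5324 - 108 = 5216.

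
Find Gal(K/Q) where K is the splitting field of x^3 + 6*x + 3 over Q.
Gal(K/Q) = S_3 (symmetric group of order 6)

Compute the discriminant of x^3 + (0)*x^2 + (6)*x + (3): Δ = -1107. Since Δ is not a rational square, the Galois group is not contained in A_3; it must be the full S_3 (irreducibility of the cubic rules out anything smaller).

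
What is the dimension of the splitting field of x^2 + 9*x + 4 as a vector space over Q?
[K:Q] = 2

The discriminant of x^2 + (9)*x + (4) is b^2 - 4c = 81 - (16) = 65. Since 65 is not a perfect square in Q, the polynomial is irreducible over Q. Its two roots generate a degree-2 extension, so [K:Q] = 2.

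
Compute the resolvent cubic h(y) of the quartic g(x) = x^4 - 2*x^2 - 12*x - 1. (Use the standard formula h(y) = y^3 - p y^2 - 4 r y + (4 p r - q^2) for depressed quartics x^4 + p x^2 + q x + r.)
h(y) = y^3 + 2*y^2 + 4*y - 136

Identify coefficients: p = -2, q = -12, r = -1.
Plug into h(y) = y^3 - p y^2 - 4 r y + (4 p r - q^2):
  h(y) = y^3 - (-2) y^2 - 4*(-1) y + (4*(-2)*(-1) - (-12)^2)
       = y^3 + (2) y^2 + (4) y + (-136).
Simplifying: h(y) = y^3 + 2*y^2 + 4*y - 136.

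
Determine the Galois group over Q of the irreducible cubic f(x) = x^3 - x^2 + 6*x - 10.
Gal(K/Q) = S_3 (symmetric group of order 6)

Compute the discriminant of x^3 + (-1)*x^2 + (6)*x + (-10): Δ = -2488. Since Δ is not a rational square, the Galois group is not contained in A_3; it must be the full S_3 (irreducibility of the cubic rules out anything smaller).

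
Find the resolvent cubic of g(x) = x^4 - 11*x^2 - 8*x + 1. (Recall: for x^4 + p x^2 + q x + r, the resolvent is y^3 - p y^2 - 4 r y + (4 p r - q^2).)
h(y) = y^3 + 11*y^2 - 4*y - 108

Identify coefficients: p = -11, q = -8, r = 1.
Plug into h(y) = y^3 - p y^2 - 4 r y + (4 p r - q^2):
  h(y) = y^3 - (-11) y^2 - 4*(1) y + (4*(-11)*(1) - (-8)^2)
       = y^3 + (11) y^2 + (-4) y + (-108).
Simplifying: h(y) = y^3 + 11*y^2 - 4*y - 108.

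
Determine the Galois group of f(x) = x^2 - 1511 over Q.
Gal(K/Q) = Z/2Z (cyclic of order 2)

x^2 - 1511 is irreducible over Q since 1511 is not a rational square. The splitting field Q(sqrt(1511)) has degree 2 over Q, and its unique nontrivial automorphism is sqrt(1511) ↦ -sqrt(1511). Hence Gal(Q(sqrt(1511))/Q) = Z/2Z.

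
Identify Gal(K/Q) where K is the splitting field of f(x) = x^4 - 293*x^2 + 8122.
Gal(K/Q) = V_4 (Klein four-group, Z/2Z × Z/2Z)

f factors as (x^2 - 262)(x^2 - 31), so the splitting field is K = Q(sqrt(262), sqrt(31)). The elements 262, 31, 8122 are all non-squares in Q, so sqrt(262) and sqrt(31) generate independent quadratic extensions. Thus [K:Q] = 4 and Gal(K/Q) is generated by the two order-2 automorphisms sqrt(262) ↦ -sqrt(262) and sqrt(31) ↦ -sqrt(31), giving V_4.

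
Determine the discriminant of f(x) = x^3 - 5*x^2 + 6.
Δ = 2028

For x^3 + a x^2 + b x + c the discriminant is Δ = 18 a b c - 4 a^3 c + a^2 b^2 - 4 b^3 - 27 c^2.
Plug a = -5, b = 0, c = 6:
  18*(-5)*(0)*(6) - 4*(-5)^3*(6) + (-5)^2*(0)^2 - 4*(0)^3 - 27*(6)^2
  = 0 + (3000) + 0 + (0) + (-972)
  = 2028.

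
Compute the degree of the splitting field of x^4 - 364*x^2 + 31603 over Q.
[K:Q] = 4

f factors as (x^2 - 221)(x^2 - 143); the splitting field is K = Q(sqrt(221), sqrt(143)). Since 221, 143, and 31603 are all non-squares in Q, the three subfields Q(sqrt(221)), Q(sqrt(143)), Q(sqrt(31603)) are distinct degree-2 extensions, so [K:Q] = 4 (Klein four Galois group).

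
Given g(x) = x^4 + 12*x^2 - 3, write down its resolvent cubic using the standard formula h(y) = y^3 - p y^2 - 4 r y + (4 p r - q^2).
h(y) = y^3 - 12*y^2 + 12*y - 144

Identify coefficients: p = 12, q = 0, r = -3.
Plug into h(y) = y^3 - p y^2 - 4 r y + (4 p r - q^2):
  h(y) = y^3 - (12) y^2 - 4*(-3) y + (4*(12)*(-3) - (0)^2)
       = y^3 + (-12) y^2 + (12) y + (-144).
Simplifying: h(y) = y^3 - 12*y^2 + 12*y - 144.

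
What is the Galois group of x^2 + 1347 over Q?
Gal(K/Q) = Z/2Z (cyclic of order 2)

x^2 + 1347 is irreducible over Q since -1347 is not a rational square. The splitting field Q(sqrt(-1347)) has degree 2 over Q, and its unique nontrivial automorphism is sqrt(-1347) ↦ -sqrt(-1347). Hence Gal(Q(sqrt(-1347))/Q) = Z/2Z.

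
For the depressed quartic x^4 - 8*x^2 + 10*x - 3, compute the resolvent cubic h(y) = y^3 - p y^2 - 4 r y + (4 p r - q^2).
h(y) = y^3 + 8*y^2 + 12*y - 4

Identify coefficients: p = -8, q = 10, r = -3.
Plug into h(y) = y^3 - p y^2 - 4 r y + (4 p r - q^2):
  h(y) = y^3 - (-8) y^2 - 4*(-3) y + (4*(-8)*(-3) - (10)^2)
       = y^3 + (8) y^2 + (12) y + (-4).
Simplifying: h(y) = y^3 + 8*y^2 + 12*y - 4.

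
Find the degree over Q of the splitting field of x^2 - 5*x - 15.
[K:Q] = 2

The discriminant of x^2 + (-5)*x + (-15) is b^2 - 4c = 25 - (-60) = 85. Since 85 is not a perfect square in Q, the polynomial is irreducible over Q. Its two roots generate a degree-2 extension, so [K:Q] = 2.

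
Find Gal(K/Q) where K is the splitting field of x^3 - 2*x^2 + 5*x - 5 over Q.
Gal(K/Q) = S_3 (symmetric group of order 6)

Compute the discriminant of x^3 + (-2)*x^2 + (5)*x + (-5): Δ = -335. Since Δ is not a rational square, the Galois group is not contained in A_3; it must be the full S_3 (irreducibility of the cubic rules out anything smaller).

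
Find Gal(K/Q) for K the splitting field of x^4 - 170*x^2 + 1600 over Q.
Gal(K/Q) = Z/2Z (cyclic of order 2)

f factors as (x^2 - 10)(x^2 - 160), so the splitting field is K = Q(sqrt(10), sqrt(160)). The squarefree part of 10 is 10 and the squarefree part of 160 is also 10, so sqrt(10) and sqrt(160) are both rational multiples of sqrt(10). Hence Q(sqrt(10)) = Q(sqrt(160)) = Q(sqrt(10)), and the splitting field collapses to a single degree-2 extension with Galois group Z/2Z.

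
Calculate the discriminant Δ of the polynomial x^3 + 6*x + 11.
Δ = -4131

For a depressed cubic x^3 + p x + q the discriminant is Δ = -4 p^3 - 27 q^2 = -4*(6)^3 - 27*(11)^2 = -864 - 3267 = -4131.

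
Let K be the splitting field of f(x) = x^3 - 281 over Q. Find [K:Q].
[K:Q] = 6

x^3 - 281 has one real root r = 281^(1/3) and two complex roots r*zeta_3, r*zeta_3^2 where zeta_3 = e^(2*pi*i/3). The splitting field is Q(r, zeta_3). [Q(r):Q] = 3 and [Q(zeta_3):Q] = 2 with gcd = 1, so [Q(r, zeta_3):Q] = 3 * 2 = 6.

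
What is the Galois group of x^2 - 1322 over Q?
Gal(K/Q) = Z/2Z (cyclic of order 2)

x^2 - 1322 is irreducible over Q since 1322 is not a rational square. The splitting field Q(sqrt(1322)) has degree 2 over Q, and its unique nontrivial automorphism is sqrt(1322) ↦ -sqrt(1322). Hence Gal(Q(sqrt(1322))/Q) = Z/2Z.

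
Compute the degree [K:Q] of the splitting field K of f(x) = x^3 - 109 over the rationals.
[K:Q] = 6

x^3 - 109 has one real root r = 109^(1/3) and two complex roots r*zeta_3, r*zeta_3^2 where zeta_3 = e^(2*pi*i/3). The splitting field is Q(r, zeta_3). [Q(r):Q] = 3 and [Q(zeta_3):Q] = 2 with gcd = 1, so [Q(r, zeta_3):Q] = 3 * 2 = 6.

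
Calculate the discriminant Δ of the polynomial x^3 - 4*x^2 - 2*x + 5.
Δ = 1421

For x^3 + a x^2 + b x + c the discriminant is Δ = 18 a b c - 4 a^3 c + a^2 b^2 - 4 b^3 - 27 c^2.
Plug a = -4, b = -2, c = 5:
  18*(-4)*(-2)*(5) - 4*(-4)^3*(5) + (-4)^2*(-2)^2 - 4*(-2)^3 - 27*(5)^2
  = 720 + (1280) + 64 + (32) + (-675)
  = 1421.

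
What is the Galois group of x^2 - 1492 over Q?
Gal(K/Q) = Z/2Z (cyclic of order 2)

x^2 - 1492 is irreducible over Q since 1492 is not a rational square. The splitting field Q(sqrt(1492)) has degree 2 over Q, and its unique nontrivial automorphism is sqrt(1492) ↦ -sqrt(1492). Hence Gal(Q(sqrt(1492))/Q) = Z/2Z.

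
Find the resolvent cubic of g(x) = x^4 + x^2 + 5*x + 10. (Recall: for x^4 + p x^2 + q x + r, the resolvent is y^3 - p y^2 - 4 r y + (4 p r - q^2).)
h(y) = y^3 - y^2 - 40*y + 15

Identify coefficients: p = 1, q = 5, r = 10.
Plug into h(y) = y^3 - p y^2 - 4 r y + (4 p r - q^2):
  h(y) = y^3 - (1) y^2 - 4*(10) y + (4*(1)*(10) - (5)^2)
       = y^3 + (-1) y^2 + (-40) y + (15).
Simplifying: h(y) = y^3 - y^2 - 40*y + 15.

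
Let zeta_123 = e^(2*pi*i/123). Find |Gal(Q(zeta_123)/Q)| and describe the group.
|Gal(Q(zeta_123)/Q)| = phi(123) = 80; group ≅ (Z/123Z)^* ≅ Z/2Z × Z/40Z

The n-th cyclotomic polynomial Φ_123(x) is the minimal polynomial of zeta_123 over Q and has degree phi(123) = 80. So Q(zeta_123) is a degree-80 Galois extension with Galois group (Z/123Z)^*. By CRT, (Z/123Z)^* ≅ (Z/3Z)^* × (Z/41Z)^*. Each prime-power unit group is (Z/3Z)^* ≅ Z/2Z; (Z/41Z)^* ≅ Z/40Z. Hence Gal(Q(zeta_123)/Q) ≅ Z/2Z × Z/40Z.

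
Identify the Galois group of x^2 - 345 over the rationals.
Gal(K/Q) = Z/2Z (cyclic of order 2)

x^2 - 345 is irreducible over Q since 345 is not a rational square. The splitting field Q(sqrt(345)) has degree 2 over Q, and its unique nontrivial automorphism is sqrt(345) ↦ -sqrt(345). Hence Gal(Q(sqrt(345))/Q) = Z/2Z.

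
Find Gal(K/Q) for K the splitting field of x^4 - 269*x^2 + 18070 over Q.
Gal(K/Q) = V_4 (Klein four-group, Z/2Z × Z/2Z)

f factors as (x^2 - 139)(x^2 - 130), so the splitting field is K = Q(sqrt(139), sqrt(130)). The elements 139, 130, 18070 are all non-squares in Q, so sqrt(139) and sqrt(130) generate independent quadratic extensions. Thus [K:Q] = 4 and Gal(K/Q) is generated by the two order-2 automorphisms sqrt(139) ↦ -sqrt(139) and sqrt(130) ↦ -sqrt(130), giving V_4.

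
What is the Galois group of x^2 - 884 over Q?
Gal(K/Q) = Z/2Z (cyclic of order 2)

x^2 - 884 is irreducible over Q since 884 is not a rational square. The splitting field Q(sqrt(884)) has degree 2 over Q, and its unique nontrivial automorphism is sqrt(884) ↦ -sqrt(884). Hence Gal(Q(sqrt(884))/Q) = Z/2Z.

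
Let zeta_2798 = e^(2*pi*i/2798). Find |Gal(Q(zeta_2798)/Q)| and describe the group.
|Gal(Q(zeta_2798)/Q)| = phi(2798) = 1398; group ≅ (Z/2798Z)^* ≅ Z/1398Z

The n-th cyclotomic polynomial Φ_2798(x) is the minimal polynomial of zeta_2798 over Q and has degree phi(2798) = 1398. So Q(zeta_2798) is a degree-1398 Galois extension with Galois group (Z/2798Z)^*. By CRT, (Z/2798Z)^* ≅ (Z/2Z)^* × (Z/1399Z)^*. Each prime-power unit group is (Z/2Z)^* ≅ trivial group (order 1); (Z/1399Z)^* ≅ Z/1398Z. Hence Gal(Q(zeta_2798)/Q) ≅ Z/1398Z.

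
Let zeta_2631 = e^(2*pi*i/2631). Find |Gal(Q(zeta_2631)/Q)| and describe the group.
|Gal(Q(zeta_2631)/Q)| = phi(2631) = 1752; group ≅ (Z/2631Z)^* ≅ Z/2Z × Z/876Z

The n-th cyclotomic polynomial Φ_2631(x) is the minimal polynomial of zeta_2631 over Q and has degree phi(2631) = 1752. So Q(zeta_2631) is a degree-1752 Galois extension with Galois group (Z/2631Z)^*. By CRT, (Z/2631Z)^* ≅ (Z/3Z)^* × (Z/877Z)^*. Each prime-power unit group is (Z/3Z)^* ≅ Z/2Z; (Z/877Z)^* ≅ Z/876Z. Hence Gal(Q(zeta_2631)/Q) ≅ Z/2Z × Z/876Z.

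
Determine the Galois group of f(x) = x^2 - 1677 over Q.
Gal(K/Q) = Z/2Z (cyclic of order 2)

x^2 - 1677 is irreducible over Q since 1677 is not a rational square. The splitting field Q(sqrt(1677)) has degree 2 over Q, and its unique nontrivial automorphism is sqrt(1677) ↦ -sqrt(1677). Hence Gal(Q(sqrt(1677))/Q) = Z/2Z.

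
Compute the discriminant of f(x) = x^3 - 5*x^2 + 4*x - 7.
Δ = -2159

For x^3 + a x^2 + b x + c the discriminant is Δ = 18 a b c - 4 a^3 c + a^2 b^2 - 4 b^3 - 27 c^2.
Plug a = -5, b = 4, c = -7:
  18*(-5)*(4)*(-7) - 4*(-5)^3*(-7) + (-5)^2*(4)^2 - 4*(4)^3 - 27*(-7)^2
  = 2520 + (-3500) + 400 + (-256) + (-1323)
  = -2159.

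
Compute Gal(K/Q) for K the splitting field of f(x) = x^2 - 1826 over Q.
Gal(K/Q) = Z/2Z (cyclic of order 2)

x^2 - 1826 is irreducible over Q since 1826 is not a rational square. The splitting field Q(sqrt(1826)) has degree 2 over Q, and its unique nontrivial automorphism is sqrt(1826) ↦ -sqrt(1826). Hence Gal(Q(sqrt(1826))/Q) = Z/2Z.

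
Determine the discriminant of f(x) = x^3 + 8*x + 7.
Δ = -3371

For x^3 + a x^2 + b x + c the discriminant is Δ = 18 a b c - 4 a^3 c + a^2 b^2 - 4 b^3 - 27 c^2.
Plug a = 0, b = 8, c = 7:
  18*(0)*(8)*(7) - 4*(0)^3*(7) + (0)^2*(8)^2 - 4*(8)^3 - 27*(7)^2
  = 0 + (0) + 0 + (-2048) + (-1323)
  = -3371.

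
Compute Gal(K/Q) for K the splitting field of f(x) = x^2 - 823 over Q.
Gal(K/Q) = Z/2Z (cyclic of order 2)

x^2 - 823 is irreducible over Q since 823 is not a rational square. The splitting field Q(sqrt(823)) has degree 2 over Q, and its unique nontrivial automorphism is sqrt(823) ↦ -sqrt(823). Hence Gal(Q(sqrt(823))/Q) = Z/2Z.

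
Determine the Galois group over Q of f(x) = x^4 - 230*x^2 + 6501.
Gal(K/Q) = V_4 (Klein four-group, Z/2Z × Z/2Z)

f factors as (x^2 - 33)(x^2 - 197), so the splitting field is K = Q(sqrt(33), sqrt(197)). The elements 33, 197, 6501 are all non-squares in Q, so sqrt(33) and sqrt(197) generate independent quadratic extensions. Thus [K:Q] = 4 and Gal(K/Q) is generated by the two order-2 automorphisms sqrt(33) ↦ -sqrt(33) and sqrt(197) ↦ -sqrt(197), giving V_4.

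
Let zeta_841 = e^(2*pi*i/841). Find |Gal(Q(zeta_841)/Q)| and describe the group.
|Gal(Q(zeta_841)/Q)| = phi(841) = 812; group ≅ (Z/841Z)^* ≅ Z/812Z

The n-th cyclotomic polynomial Φ_841(x) is the minimal polynomial of zeta_841 over Q and has degree phi(841) = 812. So Q(zeta_841) is a degree-812 Galois extension with Galois group (Z/841Z)^*. (Z/841Z)^* is cyclic since 841 is an odd prime power (or 4). Hence Gal(Q(zeta_841)/Q) ≅ Z/812Z.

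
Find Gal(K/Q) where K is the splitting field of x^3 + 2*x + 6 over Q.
Gal(K/Q) = S_3 (symmetric group of order 6)

Compute the discriminant of x^3 + (0)*x^2 + (2)*x + (6): Δ = -1004. Since Δ is not a rational square, the Galois group is not contained in A_3; it must be the full S_3 (irreducibility of the cubic rules out anything smaller).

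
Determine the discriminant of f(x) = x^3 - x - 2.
Δ = -104

For a depressed cubic x^3 + p x + q the discriminant is Δ = -4 p^3 - 27 q^2 = -4*(-1)^3 - 27*(-2)^2 = 4 - 108 = -104.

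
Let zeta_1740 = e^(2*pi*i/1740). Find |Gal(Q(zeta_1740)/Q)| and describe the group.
|Gal(Q(zeta_1740)/Q)| = phi(1740) = 448; group ≅ (Z/1740Z)^* ≅ Z/2Z × Z/2Z × Z/4Z × Z/28Z

The n-th cyclotomic polynomial Φ_1740(x) is the minimal polynomial of zeta_1740 over Q and has degree phi(1740) = 448. So Q(zeta_1740) is a degree-448 Galois extension with Galois group (Z/1740Z)^*. By CRT, (Z/1740Z)^* ≅ (Z/4Z)^* × (Z/3Z)^* × (Z/5Z)^* × (Z/29Z)^*. Each prime-power unit group is (Z/4Z)^* ≅ Z/2Z; (Z/3Z)^* ≅ Z/2Z; (Z/5Z)^* ≅ Z/4Z; (Z/29Z)^* ≅ Z/28Z. Hence Gal(Q(zeta_1740)/Q) ≅ Z/2Z × Z/2Z × Z/4Z × Z/28Z.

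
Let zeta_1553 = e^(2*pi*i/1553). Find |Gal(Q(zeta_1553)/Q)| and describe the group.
|Gal(Q(zeta_1553)/Q)| = phi(1553) = 1552; group ≅ (Z/1553Z)^* ≅ Z/1552Z

The n-th cyclotomic polynomial Φ_1553(x) is the minimal polynomial of zeta_1553 over Q and has degree phi(1553) = 1552. So Q(zeta_1553) is a degree-1552 Galois extension with Galois group (Z/1553Z)^*. (Z/1553Z)^* is cyclic since 1553 is an odd prime power (or 4). Hence Gal(Q(zeta_1553)/Q) ≅ Z/1552Z.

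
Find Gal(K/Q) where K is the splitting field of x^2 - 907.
Gal(K/Q) = Z/2Z (cyclic of order 2)

x^2 - 907 is irreducible over Q since 907 is not a rational square. The splitting field Q(sqrt(907)) has degree 2 over Q, and its unique nontrivial automorphism is sqrt(907) ↦ -sqrt(907). Hence Gal(Q(sqrt(907))/Q) = Z/2Z.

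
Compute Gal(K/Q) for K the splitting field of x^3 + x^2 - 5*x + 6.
Gal(K/Q) = S_3 (symmetric group of order 6)

Compute the discriminant of x^3 + (1)*x^2 + (-5)*x + (6): Δ = -1011. Since Δ is not a rational square, the Galois group is not contained in A_3; it must be the full S_3 (irreducibility of the cubic rules out anything smaller).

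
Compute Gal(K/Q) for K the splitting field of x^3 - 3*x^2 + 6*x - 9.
Gal(K/Q) = S_3 (symmetric group of order 6)

Compute the discriminant of x^3 + (-3)*x^2 + (6)*x + (-9): Δ = -783. Since Δ is not a rational square, the Galois group is not contained in A_3; it must be the full S_3 (irreducibility of the cubic rules out anything smaller).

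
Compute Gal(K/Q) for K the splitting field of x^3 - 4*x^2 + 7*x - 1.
Gal(K/Q) = S_3 (symmetric group of order 6)

Compute the discriminant of x^3 + (-4)*x^2 + (7)*x + (-1): Δ = -367. Since Δ is not a rational square, the Galois group is not contained in A_3; it must be the full S_3 (irreducibility of the cubic rules out anything smaller).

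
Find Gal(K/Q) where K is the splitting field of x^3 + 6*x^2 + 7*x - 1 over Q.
Gal(K/Q) = S_3 (symmetric group of order 6)

Compute the discriminant of x^3 + (6)*x^2 + (7)*x + (-1): Δ = 473. Since Δ is not a rational square, the Galois group is not contained in A_3; it must be the full S_3 (irreducibility of the cubic rules out anything smaller).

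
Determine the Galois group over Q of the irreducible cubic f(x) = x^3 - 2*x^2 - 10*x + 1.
Gal(K/Q) = S_3 (symmetric group of order 6)

Compute the discriminant of x^3 + (-2)*x^2 + (-10)*x + (1): Δ = 4765. Since Δ is not a rational square, the Galois group is not contained in A_3; it must be the full S_3 (irreducibility of the cubic rules out anything smaller).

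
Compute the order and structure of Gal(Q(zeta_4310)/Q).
|Gal(Q(zeta_4310)/Q)| = phi(4310) = 1720; group ≅ (Z/4310Z)^* ≅ Z/4Z × Z/430Z

The n-th cyclotomic polynomial Φ_4310(x) is the minimal polynomial of zeta_4310 over Q and has degree phi(4310) = 1720. So Q(zeta_4310) is a degree-1720 Galois extension with Galois group (Z/4310Z)^*. By CRT, (Z/4310Z)^* ≅ (Z/2Z)^* × (Z/5Z)^* × (Z/431Z)^*. Each prime-power unit group is (Z/2Z)^* ≅ trivial group (order 1); (Z/5Z)^* ≅ Z/4Z; (Z/431Z)^* ≅ Z/430Z. Hence Gal(Q(zeta_4310)/Q) ≅ Z/4Z × Z/430Z.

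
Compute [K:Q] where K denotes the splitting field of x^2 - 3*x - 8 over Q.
[K:Q] = 2

The discriminant of x^2 + (-3)*x + (-8) is b^2 - 4c = 9 - (-32) = 41. Since 41 is not a perfect square in Q, the polynomial is irreducible over Q. Its two roots generate a degree-2 extension, so [K:Q] = 2.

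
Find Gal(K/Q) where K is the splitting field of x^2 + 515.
Gal(K/Q) = Z/2Z (cyclic of order 2)

x^2 + 515 is irreducible over Q since -515 is not a rational square. The splitting field Q(sqrt(-515)) has degree 2 over Q, and its unique nontrivial automorphism is sqrt(-515) ↦ -sqrt(-515). Hence Gal(Q(sqrt(-515))/Q) = Z/2Z.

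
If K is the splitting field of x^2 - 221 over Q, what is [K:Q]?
[K:Q] = 2

The polynomial x^2 - 221 is irreducible over Q since 221 is not a perfect square. Its splitting field is Q(sqrt(221)), which has degree 2 over Q.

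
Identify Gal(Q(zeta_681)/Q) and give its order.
|Gal(Q(zeta_681)/Q)| = phi(681) = 452; group ≅ (Z/681Z)^* ≅ Z/2Z × Z/226Z

The n-th cyclotomic polynomial Φ_681(x) is the minimal polynomial of zeta_681 over Q and has degree phi(681) = 452. So Q(zeta_681) is a degree-452 Galois extension with Galois group (Z/681Z)^*. By CRT, (Z/681Z)^* ≅ (Z/3Z)^* × (Z/227Z)^*. Each prime-power unit group is (Z/3Z)^* ≅ Z/2Z; (Z/227Z)^* ≅ Z/226Z. Hence Gal(Q(zeta_681)/Q) ≅ Z/2Z × Z/226Z.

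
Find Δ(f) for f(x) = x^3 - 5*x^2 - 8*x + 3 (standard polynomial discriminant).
Δ = 7065

For x^3 + a x^2 + b x + c the discriminant is Δ = 18 a b c - 4 a^3 c + a^2 b^2 - 4 b^3 - 27 c^2.
Plug a = -5, b = -8, c = 3:
  18*(-5)*(-8)*(3) - 4*(-5)^3*(3) + (-5)^2*(-8)^2 - 4*(-8)^3 - 27*(3)^2
  = 2160 + (1500) + 1600 + (2048) + (-243)
  = 7065.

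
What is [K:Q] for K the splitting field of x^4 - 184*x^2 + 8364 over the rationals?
[K:Q] = 4

f factors as (x^2 - 102)(x^2 - 82); the splitting field is K = Q(sqrt(102), sqrt(82)). Since 102, 82, and 8364 are all non-squares in Q, the three subfields Q(sqrt(102)), Q(sqrt(82)), Q(sqrt(8364)) are distinct degree-2 extensions, so [K:Q] = 4 (Klein four Galois group).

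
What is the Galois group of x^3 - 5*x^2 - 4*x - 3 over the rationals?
Gal(K/Q) = S_3 (symmetric group of order 6)

Compute the discriminant of x^3 + (-5)*x^2 + (-4)*x + (-3): Δ = -2167. Since Δ is not a rational square, the Galois group is not contained in A_3; it must be the full S_3 (irreducibility of the cubic rules out anything smaller).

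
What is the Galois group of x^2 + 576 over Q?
Gal(K/Q) = Z/2Z (cyclic of order 2)

x^2 + 576 is irreducible over Q since -576 is not a rational square. The splitting field Q(sqrt(-576)) has degree 2 over Q, and its unique nontrivial automorphism is sqrt(-576) ↦ -sqrt(-576). Hence Gal(Q(sqrt(-576))/Q) = Z/2Z.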